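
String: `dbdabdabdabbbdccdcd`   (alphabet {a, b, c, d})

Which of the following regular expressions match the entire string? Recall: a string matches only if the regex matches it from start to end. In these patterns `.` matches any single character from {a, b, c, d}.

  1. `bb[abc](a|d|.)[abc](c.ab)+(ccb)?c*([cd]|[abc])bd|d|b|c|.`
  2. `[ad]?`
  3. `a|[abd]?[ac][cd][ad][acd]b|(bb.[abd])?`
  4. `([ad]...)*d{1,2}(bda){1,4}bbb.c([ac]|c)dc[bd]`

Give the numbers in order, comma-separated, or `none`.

1 → no match
2 → no match
3 → no match
4 → match

4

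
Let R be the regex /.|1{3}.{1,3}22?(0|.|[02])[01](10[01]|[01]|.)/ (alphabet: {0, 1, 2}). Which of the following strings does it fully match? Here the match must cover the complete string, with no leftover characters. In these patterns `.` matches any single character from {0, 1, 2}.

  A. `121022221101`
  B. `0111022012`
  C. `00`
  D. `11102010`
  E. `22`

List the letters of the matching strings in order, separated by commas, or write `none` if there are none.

A → no match
B → no match
C → no match
D → match
E → no match

D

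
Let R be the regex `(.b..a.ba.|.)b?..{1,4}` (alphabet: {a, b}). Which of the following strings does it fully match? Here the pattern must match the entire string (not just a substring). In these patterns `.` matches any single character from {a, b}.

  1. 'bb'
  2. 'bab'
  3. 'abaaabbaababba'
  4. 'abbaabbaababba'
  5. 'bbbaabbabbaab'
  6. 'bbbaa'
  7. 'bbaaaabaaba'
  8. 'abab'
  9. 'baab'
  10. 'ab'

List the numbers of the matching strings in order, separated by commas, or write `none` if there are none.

1 → no match
2 → match
3 → match
4 → match
5 → match
6 → match
7 → match
8 → match
9 → match
10 → no match

2, 3, 4, 5, 6, 7, 8, 9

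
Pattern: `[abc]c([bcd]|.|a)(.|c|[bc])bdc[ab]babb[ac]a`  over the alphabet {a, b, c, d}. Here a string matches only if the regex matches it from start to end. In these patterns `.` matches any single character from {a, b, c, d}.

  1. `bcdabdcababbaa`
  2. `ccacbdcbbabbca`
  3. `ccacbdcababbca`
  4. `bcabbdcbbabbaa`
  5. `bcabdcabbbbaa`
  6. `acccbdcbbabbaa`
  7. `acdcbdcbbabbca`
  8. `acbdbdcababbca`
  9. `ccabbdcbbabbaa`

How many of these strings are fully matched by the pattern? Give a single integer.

8

1 → match
2 → match
3 → match
4 → match
5 → no match
6 → match
7 → match
8 → match
9 → match
Total matched: 8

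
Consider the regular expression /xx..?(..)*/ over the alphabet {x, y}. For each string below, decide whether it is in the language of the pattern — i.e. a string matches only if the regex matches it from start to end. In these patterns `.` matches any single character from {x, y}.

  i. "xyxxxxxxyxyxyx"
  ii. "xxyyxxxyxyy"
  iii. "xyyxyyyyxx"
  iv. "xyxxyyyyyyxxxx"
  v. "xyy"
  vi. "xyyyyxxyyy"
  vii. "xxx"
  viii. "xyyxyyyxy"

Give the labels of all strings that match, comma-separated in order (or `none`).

i → no match — must start with "xx"
ii → match
iii → no match — must start with "xx"
iv → no match — must start with "xx"
v → no match — must start with "xx"
vi → no match — must start with "xx"
vii → match
viii → no match — must start with "xx"

ii, vii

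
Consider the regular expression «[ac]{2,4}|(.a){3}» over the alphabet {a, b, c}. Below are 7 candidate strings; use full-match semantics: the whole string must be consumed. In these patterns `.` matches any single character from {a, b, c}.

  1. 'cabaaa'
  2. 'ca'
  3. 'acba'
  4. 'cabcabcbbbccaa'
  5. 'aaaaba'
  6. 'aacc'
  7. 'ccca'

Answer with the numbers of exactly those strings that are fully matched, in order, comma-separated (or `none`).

1. 'cabaaa' → match
2. 'ca' → match
3. 'acba' → no match
4 → no match
5. 'aaaaba' → match
6. 'aacc' → match
7. 'ccca' → match

1, 2, 5, 6, 7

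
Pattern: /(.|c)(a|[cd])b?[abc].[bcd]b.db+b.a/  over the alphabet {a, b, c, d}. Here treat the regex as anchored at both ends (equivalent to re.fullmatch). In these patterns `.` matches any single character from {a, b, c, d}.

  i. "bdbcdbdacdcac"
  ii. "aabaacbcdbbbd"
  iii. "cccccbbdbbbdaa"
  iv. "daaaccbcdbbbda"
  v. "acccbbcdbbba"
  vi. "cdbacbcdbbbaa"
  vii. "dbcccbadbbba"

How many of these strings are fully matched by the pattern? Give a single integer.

i → no match — must end with "a"
ii → no match — must end with "a"
iii → no match
iv → no match
v → match
vi → match
vii → no match
Total matched: 2

2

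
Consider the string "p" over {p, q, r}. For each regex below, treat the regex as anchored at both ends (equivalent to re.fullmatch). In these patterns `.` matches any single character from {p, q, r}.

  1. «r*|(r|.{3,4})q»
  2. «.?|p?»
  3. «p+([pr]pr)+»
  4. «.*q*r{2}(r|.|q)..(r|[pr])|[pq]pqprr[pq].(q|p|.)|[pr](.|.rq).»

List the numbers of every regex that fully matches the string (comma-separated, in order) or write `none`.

2

1 → no match
2 → match
3 → no match — must end with "pr"
4 → no match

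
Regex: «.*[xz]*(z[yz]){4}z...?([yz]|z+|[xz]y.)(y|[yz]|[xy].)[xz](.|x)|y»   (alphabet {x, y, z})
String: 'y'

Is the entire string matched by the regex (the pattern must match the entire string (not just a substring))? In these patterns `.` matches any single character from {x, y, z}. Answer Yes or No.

Yes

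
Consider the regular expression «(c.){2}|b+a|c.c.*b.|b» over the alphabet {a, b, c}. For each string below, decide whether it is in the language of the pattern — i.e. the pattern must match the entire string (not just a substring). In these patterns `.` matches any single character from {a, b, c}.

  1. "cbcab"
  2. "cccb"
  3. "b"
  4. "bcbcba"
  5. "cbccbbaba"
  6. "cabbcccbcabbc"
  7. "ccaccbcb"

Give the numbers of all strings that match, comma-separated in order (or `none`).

1 → no match
2 → match
3 → match
4 → no match
5 → match
6 → no match
7 → no match

2, 3, 5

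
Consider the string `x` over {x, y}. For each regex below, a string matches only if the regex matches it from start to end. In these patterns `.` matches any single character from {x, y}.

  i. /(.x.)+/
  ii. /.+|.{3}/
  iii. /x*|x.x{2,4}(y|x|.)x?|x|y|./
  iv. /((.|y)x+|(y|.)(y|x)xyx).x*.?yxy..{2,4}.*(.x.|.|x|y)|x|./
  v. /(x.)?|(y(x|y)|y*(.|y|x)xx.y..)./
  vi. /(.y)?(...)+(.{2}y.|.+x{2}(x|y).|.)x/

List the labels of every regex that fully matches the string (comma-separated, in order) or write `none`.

i → no match
ii → match
iii → match
iv → match
v → no match
vi → no match

ii, iii, iv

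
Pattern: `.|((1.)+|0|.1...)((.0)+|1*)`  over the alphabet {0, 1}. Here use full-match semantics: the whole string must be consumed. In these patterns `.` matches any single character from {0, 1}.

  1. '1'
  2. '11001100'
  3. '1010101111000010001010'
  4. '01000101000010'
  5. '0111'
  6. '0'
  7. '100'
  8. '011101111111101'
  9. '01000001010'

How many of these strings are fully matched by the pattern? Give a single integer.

5

1 → match
2 → no match
3 → match
4 → no match
5 → match
6 → match
7 → no match
8 → no match
9 → match
Total matched: 5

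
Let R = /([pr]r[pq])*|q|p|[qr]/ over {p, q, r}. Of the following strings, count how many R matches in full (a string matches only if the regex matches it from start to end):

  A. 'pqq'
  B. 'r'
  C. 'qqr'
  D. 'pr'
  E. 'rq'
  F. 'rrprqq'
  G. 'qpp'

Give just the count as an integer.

1

A → no match
B → match
C → no match
D → no match
E → no match
F → no match
G → no match
Total matched: 1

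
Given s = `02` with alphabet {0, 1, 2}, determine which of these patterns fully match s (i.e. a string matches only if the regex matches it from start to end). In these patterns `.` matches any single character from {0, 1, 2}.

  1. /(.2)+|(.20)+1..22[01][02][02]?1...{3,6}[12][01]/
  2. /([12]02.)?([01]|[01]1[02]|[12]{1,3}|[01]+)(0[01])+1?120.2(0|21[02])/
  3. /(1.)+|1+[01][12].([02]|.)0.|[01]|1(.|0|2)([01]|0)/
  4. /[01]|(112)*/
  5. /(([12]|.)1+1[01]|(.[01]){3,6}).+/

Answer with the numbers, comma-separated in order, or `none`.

1 → match
2 → no match
3 → no match
4 → no match
5 → no match

1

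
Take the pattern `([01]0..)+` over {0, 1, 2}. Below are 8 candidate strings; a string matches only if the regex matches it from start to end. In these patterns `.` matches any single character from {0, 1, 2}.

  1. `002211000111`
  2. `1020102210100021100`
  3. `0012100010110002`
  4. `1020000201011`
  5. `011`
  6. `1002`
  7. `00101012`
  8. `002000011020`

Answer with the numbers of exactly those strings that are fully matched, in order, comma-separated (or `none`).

3, 6, 7, 8

1. `002211000111` → no match
2 → no match
3 → match
4 → no match
5. `011` → no match
6. `1002` → match
7. `00101012` → match
8. `002000011020` → match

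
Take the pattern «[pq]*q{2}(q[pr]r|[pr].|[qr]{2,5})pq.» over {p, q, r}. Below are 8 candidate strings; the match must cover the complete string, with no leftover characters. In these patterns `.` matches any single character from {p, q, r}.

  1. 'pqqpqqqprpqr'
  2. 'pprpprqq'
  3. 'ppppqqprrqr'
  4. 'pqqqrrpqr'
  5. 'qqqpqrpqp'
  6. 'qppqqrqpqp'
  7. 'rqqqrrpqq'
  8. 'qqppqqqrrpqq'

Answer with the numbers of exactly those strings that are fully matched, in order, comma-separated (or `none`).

1, 4, 6, 8

1 → match
2 → no match
3 → no match
4 → match
5 → no match
6 → match
7 → no match
8 → match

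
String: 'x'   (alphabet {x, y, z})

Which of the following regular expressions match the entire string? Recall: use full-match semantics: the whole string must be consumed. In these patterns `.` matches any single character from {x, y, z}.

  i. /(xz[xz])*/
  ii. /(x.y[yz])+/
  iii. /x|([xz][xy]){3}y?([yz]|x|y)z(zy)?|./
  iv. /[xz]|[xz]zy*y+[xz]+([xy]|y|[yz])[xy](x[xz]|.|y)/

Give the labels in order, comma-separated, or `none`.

i → no match
ii → no match
iii → match
iv → match

iii, iv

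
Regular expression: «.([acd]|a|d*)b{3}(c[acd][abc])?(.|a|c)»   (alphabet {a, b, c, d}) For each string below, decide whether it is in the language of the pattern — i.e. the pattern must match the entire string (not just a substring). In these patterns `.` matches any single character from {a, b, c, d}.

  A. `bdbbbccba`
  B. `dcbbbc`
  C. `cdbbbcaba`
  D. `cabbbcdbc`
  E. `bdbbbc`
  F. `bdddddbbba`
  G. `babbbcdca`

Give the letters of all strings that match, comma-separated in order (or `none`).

A, B, C, D, E, F, G

A → match
B → match
C → match
D → match
E → match
F → match
G → match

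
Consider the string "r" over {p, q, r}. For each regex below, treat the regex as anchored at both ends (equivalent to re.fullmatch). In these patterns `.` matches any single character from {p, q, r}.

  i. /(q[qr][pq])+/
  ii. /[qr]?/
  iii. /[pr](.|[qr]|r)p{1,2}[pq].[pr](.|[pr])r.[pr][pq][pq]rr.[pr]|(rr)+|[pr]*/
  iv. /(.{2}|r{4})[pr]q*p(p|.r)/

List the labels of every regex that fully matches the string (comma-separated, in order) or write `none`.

i → no match — must start with "q"
ii → match
iii → match
iv → no match

ii, iii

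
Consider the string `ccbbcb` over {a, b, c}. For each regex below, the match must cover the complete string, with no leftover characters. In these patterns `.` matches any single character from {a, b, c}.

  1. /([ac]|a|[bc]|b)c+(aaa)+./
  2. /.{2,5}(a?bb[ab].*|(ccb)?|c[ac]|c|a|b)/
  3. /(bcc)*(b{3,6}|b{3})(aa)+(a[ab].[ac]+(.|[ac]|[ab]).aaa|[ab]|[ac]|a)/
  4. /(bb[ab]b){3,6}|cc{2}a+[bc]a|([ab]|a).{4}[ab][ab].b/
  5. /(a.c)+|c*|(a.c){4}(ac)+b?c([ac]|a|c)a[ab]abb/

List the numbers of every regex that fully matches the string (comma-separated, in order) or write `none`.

2

1 → no match
2 → match
3 → no match
4 → no match
5 → no match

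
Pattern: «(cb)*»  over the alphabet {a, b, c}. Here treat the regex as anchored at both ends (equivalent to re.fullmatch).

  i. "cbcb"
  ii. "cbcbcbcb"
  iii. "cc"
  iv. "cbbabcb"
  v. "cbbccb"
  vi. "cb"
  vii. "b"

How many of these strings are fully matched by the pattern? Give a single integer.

3

i → match
ii → match
iii → no match
iv → no match
v → no match
vi → match
vii → no match
Total matched: 3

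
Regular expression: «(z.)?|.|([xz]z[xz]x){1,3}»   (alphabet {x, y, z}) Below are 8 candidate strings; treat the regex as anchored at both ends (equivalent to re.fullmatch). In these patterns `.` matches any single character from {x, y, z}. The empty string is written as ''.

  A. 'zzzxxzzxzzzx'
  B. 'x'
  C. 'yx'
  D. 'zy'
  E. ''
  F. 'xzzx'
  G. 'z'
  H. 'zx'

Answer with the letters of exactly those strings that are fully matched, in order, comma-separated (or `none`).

A, B, D, E, F, G, H

A → match
B → match
C → no match
D → match
E → match
F → match
G → match
H → match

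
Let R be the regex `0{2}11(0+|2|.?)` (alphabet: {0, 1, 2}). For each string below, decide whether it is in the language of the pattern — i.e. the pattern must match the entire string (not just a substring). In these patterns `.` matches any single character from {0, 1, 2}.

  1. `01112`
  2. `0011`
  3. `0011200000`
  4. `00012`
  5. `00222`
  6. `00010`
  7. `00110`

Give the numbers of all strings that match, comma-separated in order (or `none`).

2, 7

1 → no match
2 → match
3 → no match
4 → no match
5 → no match
6 → no match
7 → match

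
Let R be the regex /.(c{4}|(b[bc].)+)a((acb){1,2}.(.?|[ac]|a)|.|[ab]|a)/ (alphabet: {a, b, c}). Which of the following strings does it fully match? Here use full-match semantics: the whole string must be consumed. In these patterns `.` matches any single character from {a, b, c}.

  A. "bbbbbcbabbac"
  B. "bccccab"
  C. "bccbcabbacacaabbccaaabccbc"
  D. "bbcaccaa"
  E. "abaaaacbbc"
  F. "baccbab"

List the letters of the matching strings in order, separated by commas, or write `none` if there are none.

A. "bbbbbcbabbac" → no match
B. "bccccab" → match
C → no match
D. "bbcaccaa" → no match
E. "abaaaacbbc" → no match
F. "baccbab" → no match

B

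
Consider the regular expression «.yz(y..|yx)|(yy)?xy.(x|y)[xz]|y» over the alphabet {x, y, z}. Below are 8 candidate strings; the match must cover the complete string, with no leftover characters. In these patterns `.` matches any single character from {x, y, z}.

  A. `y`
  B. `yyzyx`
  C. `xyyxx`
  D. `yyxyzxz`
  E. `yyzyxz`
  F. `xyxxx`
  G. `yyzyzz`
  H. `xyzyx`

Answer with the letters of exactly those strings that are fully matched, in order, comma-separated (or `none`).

A, B, C, D, E, F, G, H

A → match
B → match
C → match
D → match
E → match
F → match
G → match
H → match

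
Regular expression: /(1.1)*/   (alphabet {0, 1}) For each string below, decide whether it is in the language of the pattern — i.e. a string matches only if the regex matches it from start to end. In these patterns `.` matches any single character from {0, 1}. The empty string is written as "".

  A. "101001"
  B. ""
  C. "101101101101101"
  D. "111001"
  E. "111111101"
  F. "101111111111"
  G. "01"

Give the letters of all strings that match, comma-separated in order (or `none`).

B, C, E, F

A. "101001" → no match
B. "" → match
C → match
D. "111001" → no match
E. "111111101" → match
F. "101111111111" → match
G. "01" → no match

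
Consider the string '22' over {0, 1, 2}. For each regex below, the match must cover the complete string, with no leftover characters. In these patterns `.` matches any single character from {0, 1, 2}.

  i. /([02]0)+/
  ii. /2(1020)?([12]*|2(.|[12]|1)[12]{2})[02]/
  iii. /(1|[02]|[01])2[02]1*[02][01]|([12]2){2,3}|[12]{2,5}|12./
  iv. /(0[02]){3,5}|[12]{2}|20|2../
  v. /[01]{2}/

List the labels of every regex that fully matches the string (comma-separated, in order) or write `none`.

i → no match — must end with '0'
ii → match
iii → match
iv → match
v → no match

ii, iii, iv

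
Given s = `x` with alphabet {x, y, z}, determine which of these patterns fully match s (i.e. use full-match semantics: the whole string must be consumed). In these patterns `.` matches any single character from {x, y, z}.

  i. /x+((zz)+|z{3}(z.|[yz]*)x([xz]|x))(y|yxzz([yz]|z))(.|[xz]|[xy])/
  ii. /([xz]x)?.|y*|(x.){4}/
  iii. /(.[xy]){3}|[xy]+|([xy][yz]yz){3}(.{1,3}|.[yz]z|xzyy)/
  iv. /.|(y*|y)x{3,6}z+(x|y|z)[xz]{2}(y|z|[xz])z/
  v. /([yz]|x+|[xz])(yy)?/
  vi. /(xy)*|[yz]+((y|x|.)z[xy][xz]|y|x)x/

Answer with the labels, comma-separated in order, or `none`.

i → no match
ii → match
iii → match
iv → match
v → match
vi → no match

ii, iii, iv, v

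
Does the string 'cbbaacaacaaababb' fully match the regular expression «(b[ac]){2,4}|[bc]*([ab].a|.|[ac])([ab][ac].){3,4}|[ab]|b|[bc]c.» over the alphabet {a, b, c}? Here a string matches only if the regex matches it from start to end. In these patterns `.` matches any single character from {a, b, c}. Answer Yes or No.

No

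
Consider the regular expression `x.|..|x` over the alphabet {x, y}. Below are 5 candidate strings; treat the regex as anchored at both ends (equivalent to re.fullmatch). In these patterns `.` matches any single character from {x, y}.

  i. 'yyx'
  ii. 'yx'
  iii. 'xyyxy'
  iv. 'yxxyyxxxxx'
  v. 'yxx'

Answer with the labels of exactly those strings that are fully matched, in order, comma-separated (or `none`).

i → no match
ii → match
iii → no match
iv → no match
v → no match

ii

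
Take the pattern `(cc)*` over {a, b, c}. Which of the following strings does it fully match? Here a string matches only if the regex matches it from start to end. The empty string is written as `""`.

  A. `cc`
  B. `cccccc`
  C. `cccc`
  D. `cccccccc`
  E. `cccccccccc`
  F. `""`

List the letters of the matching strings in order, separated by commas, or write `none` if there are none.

A → match
B → match
C → match
D → match
E → match
F → match

A, B, C, D, E, F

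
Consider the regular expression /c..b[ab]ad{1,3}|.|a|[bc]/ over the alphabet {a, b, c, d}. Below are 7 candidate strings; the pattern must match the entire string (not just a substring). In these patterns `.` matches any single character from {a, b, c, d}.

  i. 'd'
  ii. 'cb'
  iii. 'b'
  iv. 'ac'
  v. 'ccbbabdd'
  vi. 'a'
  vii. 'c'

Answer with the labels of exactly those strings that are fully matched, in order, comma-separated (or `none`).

i, iii, vi, vii

i → match
ii → no match
iii → match
iv → no match
v → no match
vi → match
vii → match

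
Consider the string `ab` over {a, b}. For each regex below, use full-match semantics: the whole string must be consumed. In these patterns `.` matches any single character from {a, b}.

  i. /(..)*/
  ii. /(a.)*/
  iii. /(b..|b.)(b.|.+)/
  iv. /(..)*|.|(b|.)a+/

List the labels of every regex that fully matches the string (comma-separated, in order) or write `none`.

i, ii, iv

i → match
ii → match
iii → no match — must start with `b`
iv → match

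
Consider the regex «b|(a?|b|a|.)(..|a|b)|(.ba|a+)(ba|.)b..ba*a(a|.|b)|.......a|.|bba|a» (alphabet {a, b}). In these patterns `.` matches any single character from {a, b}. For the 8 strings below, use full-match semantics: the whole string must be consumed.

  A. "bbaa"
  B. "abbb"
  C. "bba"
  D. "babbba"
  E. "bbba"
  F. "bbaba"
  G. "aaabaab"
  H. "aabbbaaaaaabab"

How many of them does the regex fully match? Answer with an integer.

A. "bbaa" → no match
B. "abbb" → no match
C. "bba" → match
D. "babbba" → no match
E. "bbba" → no match
F. "bbaba" → no match
G. "aaabaab" → no match
H → no match
Total matched: 1

1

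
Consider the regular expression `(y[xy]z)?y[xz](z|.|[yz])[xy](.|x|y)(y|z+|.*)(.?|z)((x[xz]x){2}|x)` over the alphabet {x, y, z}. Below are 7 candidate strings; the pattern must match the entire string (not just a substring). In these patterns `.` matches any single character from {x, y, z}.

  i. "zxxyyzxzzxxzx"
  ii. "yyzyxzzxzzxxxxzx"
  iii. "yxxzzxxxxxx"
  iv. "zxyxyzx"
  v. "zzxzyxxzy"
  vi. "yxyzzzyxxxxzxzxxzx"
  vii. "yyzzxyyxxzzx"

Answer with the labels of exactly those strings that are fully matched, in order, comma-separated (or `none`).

none

i → no match
ii → no match
iii → no match
iv → no match
v → no match — must end with "x"
vi → no match
vii → no match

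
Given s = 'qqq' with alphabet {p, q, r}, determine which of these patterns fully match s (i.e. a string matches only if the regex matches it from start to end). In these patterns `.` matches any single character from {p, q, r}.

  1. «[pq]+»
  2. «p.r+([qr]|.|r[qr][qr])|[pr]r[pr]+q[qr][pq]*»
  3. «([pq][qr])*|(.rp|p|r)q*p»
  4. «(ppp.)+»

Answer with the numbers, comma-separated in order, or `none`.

1 → match
2 → no match
3 → no match
4 → no match — must start with 'ppp'

1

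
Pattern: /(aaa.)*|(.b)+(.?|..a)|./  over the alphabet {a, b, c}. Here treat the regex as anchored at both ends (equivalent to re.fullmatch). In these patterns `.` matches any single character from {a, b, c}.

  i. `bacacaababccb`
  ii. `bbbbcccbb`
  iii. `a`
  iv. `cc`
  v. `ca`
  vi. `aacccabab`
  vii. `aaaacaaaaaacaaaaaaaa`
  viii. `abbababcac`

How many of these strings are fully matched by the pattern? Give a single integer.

i → no match
ii → no match
iii → match
iv → no match
v → no match
vi → no match
vii → no match
viii → no match
Total matched: 1

1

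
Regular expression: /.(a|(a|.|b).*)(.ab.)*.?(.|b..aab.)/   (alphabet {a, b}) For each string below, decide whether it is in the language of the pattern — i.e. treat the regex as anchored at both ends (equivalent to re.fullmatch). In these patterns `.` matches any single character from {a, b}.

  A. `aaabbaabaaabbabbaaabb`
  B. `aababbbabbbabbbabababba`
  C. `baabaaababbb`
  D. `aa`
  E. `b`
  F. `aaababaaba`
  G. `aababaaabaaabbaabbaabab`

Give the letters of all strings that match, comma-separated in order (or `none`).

A, B, C, F, G

A → match
B → match
C → match
D → no match
E → no match
F → match
G → match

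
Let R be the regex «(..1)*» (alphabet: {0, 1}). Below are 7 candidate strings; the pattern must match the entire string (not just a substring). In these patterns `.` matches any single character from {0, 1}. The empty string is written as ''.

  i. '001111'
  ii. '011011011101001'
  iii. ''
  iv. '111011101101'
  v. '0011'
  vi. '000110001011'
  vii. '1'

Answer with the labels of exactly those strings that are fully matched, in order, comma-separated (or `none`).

i → match
ii → match
iii → match
iv → match
v → no match
vi → no match
vii → no match

i, ii, iii, iv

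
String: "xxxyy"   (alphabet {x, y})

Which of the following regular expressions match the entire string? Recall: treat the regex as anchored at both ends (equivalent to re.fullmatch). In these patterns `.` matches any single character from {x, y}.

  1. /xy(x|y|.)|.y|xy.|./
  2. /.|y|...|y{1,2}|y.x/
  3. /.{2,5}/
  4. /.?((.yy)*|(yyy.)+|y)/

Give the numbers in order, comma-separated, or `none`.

1 → no match
2 → no match
3 → match
4 → no match

3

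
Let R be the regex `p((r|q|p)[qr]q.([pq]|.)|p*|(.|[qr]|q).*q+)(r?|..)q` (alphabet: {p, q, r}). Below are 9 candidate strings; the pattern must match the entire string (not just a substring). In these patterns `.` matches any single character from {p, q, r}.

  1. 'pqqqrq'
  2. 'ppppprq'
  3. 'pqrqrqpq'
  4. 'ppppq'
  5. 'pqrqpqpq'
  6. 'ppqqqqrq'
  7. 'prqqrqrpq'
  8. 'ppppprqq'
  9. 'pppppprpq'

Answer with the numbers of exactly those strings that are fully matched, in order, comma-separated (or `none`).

1, 2, 4, 6, 7, 8, 9

1 → match
2 → match
3 → no match
4 → match
5 → no match
6 → match
7 → match
8 → match
9 → match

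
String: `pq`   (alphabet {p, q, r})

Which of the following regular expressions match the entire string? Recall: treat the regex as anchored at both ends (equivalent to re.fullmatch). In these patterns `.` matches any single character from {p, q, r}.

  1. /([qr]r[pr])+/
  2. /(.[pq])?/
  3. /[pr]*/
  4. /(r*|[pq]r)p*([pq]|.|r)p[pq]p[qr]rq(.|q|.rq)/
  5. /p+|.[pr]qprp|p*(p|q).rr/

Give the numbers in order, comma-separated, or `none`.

2

1 → no match
2 → match
3 → no match
4 → no match
5 → no match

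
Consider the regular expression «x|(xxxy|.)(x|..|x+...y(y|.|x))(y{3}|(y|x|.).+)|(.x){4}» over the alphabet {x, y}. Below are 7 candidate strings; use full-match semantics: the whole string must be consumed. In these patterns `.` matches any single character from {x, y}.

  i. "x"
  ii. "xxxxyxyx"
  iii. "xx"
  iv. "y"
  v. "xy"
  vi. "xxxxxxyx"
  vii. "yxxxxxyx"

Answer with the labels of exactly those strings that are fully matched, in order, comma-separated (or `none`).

i, ii, vi, vii

i. "x" → match
ii. "xxxxyxyx" → match
iii. "xx" → no match
iv. "y" → no match
v. "xy" → no match
vi. "xxxxxxyx" → match
vii. "yxxxxxyx" → match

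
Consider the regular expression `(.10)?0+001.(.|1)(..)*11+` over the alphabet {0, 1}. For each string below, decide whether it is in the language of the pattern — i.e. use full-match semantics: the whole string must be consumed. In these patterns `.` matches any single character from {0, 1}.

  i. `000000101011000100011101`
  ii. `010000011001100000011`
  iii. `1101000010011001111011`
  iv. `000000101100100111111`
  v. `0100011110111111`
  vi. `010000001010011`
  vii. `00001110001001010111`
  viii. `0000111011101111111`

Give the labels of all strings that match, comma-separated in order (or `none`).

i → no match
ii → no match
iii → no match
iv → match
v → no match
vi → match
vii → match
viii → match

iv, vi, vii, viii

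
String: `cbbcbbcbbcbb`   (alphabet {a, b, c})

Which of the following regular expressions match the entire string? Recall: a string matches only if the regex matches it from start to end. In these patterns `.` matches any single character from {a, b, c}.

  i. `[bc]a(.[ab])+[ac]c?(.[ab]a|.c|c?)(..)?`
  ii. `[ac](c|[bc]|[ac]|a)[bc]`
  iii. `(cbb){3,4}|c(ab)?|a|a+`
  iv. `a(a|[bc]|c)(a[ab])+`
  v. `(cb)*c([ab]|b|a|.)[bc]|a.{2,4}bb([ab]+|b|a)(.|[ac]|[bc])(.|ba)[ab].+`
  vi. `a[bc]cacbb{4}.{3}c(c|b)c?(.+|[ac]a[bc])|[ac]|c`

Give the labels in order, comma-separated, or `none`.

i → no match
ii → no match
iii → match
iv → no match — must start with `a`
v → no match
vi → no match

iii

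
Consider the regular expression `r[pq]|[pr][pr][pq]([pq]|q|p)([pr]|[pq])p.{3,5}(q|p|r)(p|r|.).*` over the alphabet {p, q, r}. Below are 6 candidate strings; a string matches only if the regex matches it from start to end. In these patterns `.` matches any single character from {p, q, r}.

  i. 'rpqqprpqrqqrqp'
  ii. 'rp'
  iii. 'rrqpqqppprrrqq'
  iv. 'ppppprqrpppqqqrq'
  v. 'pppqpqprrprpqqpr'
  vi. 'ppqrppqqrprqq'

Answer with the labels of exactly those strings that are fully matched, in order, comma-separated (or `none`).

i → no match
ii → match
iii → no match
iv → no match
v → no match
vi → no match

ii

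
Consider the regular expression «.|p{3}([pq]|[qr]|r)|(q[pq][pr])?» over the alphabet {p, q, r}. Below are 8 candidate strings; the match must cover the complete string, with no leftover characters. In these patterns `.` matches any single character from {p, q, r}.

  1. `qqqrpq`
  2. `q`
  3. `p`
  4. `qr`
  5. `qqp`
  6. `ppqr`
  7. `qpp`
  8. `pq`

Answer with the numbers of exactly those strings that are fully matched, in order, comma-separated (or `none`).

2, 3, 5, 7

1. `qqqrpq` → no match
2. `q` → match
3. `p` → match
4. `qr` → no match
5. `qqp` → match
6. `ppqr` → no match
7. `qpp` → match
8. `pq` → no match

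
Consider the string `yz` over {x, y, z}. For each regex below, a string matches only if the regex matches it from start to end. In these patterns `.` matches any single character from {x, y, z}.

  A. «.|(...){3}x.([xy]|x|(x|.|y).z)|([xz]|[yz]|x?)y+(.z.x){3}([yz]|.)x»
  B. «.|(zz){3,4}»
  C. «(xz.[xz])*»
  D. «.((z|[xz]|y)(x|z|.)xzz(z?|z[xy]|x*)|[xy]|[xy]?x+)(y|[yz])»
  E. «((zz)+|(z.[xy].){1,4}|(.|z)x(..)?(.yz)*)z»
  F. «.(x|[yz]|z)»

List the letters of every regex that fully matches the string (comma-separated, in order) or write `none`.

A → no match
B → no match
C → no match
D → no match
E → no match
F → match

F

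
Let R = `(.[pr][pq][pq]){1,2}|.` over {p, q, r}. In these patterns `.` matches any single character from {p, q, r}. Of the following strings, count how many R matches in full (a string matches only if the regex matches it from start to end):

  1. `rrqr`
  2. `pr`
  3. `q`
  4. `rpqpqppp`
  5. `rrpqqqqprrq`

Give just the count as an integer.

2

1 → no match
2 → no match
3 → match
4 → match
5 → no match
Total matched: 2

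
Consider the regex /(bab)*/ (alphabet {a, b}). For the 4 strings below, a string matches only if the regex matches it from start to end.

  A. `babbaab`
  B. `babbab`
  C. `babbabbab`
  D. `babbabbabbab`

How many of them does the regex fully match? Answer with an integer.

3

A → no match
B → match
C → match
D → match
Total matched: 3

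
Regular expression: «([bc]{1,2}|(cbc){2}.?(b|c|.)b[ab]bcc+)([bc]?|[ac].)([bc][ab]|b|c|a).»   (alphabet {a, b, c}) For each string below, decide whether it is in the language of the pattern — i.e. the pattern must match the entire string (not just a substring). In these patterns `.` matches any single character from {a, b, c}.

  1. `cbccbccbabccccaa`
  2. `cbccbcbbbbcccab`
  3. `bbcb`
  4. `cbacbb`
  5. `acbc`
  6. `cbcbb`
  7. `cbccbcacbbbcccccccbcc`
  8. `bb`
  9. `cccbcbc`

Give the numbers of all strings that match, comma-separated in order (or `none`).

1, 2, 3, 4, 6, 7, 9

1 → match
2 → match
3 → match
4 → match
5 → no match
6 → match
7 → match
8 → no match
9 → match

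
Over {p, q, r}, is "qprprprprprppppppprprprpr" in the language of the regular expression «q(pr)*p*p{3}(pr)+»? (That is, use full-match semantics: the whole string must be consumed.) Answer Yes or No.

Yes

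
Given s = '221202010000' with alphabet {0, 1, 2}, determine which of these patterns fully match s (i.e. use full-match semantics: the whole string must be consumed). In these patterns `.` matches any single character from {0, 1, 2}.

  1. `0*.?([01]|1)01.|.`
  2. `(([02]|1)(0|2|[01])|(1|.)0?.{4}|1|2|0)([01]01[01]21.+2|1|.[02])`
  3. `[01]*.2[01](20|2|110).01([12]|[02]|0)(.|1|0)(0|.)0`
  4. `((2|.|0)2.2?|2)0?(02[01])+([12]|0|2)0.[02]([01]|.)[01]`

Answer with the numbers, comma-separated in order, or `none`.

3

1 → no match
2 → no match
3 → match
4 → no match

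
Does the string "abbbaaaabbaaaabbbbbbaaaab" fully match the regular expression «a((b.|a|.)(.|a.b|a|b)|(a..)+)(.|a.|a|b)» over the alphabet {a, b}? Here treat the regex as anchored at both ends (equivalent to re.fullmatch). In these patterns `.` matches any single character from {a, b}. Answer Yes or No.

No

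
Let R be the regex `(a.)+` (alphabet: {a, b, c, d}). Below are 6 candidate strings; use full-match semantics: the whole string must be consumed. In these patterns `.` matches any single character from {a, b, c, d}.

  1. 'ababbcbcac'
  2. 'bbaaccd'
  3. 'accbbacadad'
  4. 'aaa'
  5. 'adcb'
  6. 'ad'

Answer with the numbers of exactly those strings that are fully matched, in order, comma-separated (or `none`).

1 → no match
2 → no match — must start with 'a'
3 → no match
4 → no match
5 → no match
6 → match

6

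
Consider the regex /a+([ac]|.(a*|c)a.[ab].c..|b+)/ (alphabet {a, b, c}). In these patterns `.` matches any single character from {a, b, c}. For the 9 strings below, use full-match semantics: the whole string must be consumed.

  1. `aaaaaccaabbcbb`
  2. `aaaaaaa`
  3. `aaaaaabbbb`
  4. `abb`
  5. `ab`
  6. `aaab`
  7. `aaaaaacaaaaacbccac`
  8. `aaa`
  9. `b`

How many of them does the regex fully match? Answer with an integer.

1 → match
2 → match
3 → match
4 → match
5 → match
6 → match
7 → match
8 → match
9 → no match — must start with `a`
Total matched: 8

8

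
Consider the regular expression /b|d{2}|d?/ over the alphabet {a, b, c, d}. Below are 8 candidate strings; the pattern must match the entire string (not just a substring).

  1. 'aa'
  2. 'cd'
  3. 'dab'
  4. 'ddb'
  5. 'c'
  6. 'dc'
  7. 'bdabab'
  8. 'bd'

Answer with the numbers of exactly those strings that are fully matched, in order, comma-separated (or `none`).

none

1 → no match
2 → no match
3 → no match
4 → no match
5 → no match
6 → no match
7 → no match
8 → no match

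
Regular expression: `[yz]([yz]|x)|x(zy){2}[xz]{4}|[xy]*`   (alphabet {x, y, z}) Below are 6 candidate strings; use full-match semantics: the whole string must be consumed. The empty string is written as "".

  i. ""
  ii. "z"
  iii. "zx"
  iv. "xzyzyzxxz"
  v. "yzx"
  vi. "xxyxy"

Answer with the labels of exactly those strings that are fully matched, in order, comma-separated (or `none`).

i. "" → match
ii. "z" → no match
iii. "zx" → match
iv. "xzyzyzxxz" → match
v. "yzx" → no match
vi. "xxyxy" → match

i, iii, iv, vi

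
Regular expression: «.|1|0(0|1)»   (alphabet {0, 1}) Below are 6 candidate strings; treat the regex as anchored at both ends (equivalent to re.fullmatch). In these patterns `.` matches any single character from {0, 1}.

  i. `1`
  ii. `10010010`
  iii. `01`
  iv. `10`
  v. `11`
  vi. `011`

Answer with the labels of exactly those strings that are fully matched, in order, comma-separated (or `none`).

i → match
ii → no match
iii → match
iv → no match
v → no match
vi → no match

i, iii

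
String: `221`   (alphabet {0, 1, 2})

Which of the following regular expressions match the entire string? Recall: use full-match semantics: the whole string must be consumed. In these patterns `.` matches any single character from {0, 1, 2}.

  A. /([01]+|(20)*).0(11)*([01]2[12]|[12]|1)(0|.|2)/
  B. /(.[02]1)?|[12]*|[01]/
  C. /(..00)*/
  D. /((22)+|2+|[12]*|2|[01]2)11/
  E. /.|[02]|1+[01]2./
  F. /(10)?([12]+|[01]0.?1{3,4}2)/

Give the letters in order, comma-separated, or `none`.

A → no match
B → match
C → no match
D → no match — must end with `11`
E → no match
F → match

B, F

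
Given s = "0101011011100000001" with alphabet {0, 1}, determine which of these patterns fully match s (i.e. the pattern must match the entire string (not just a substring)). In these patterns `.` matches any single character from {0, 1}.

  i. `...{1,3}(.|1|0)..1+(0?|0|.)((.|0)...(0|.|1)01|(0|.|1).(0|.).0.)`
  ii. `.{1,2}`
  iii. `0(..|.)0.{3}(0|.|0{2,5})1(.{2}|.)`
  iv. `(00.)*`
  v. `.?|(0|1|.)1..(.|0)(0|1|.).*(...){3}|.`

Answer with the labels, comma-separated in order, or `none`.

i, v

i → match
ii → no match
iii → no match
iv → no match
v → match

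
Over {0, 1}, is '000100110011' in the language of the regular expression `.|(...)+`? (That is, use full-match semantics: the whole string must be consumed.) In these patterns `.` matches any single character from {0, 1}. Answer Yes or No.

Yes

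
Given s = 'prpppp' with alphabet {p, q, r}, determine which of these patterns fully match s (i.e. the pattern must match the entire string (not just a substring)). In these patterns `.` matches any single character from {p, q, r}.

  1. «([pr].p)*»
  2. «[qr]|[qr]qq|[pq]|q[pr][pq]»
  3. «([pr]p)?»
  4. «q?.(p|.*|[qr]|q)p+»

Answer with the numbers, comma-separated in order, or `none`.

1, 4

1 → match
2 → no match
3 → no match
4 → match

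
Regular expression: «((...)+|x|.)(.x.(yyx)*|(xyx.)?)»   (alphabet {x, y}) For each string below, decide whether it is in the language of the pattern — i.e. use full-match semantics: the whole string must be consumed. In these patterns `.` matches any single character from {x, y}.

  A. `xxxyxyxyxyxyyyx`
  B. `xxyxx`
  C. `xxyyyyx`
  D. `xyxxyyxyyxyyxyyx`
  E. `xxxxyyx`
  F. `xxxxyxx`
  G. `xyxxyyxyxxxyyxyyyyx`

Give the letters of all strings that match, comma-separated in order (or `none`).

A, B, D, E, F

A → match
B → match
C → no match
D → match
E → match
F → match
G → no match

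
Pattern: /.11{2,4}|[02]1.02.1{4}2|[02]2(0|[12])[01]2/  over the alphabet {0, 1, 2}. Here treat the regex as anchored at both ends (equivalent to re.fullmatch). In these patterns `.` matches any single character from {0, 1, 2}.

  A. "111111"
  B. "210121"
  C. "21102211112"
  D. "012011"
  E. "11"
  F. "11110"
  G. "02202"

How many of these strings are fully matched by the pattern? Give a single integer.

A → match
B → no match
C → match
D → no match
E → no match
F → no match
G → match
Total matched: 3

3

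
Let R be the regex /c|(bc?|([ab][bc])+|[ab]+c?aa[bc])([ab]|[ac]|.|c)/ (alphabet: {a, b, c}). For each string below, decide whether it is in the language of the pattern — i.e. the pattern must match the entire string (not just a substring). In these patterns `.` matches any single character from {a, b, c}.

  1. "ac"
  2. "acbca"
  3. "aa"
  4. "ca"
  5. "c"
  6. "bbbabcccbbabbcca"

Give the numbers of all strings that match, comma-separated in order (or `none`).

1 → no match
2 → match
3 → no match
4 → no match
5 → match
6 → no match

2, 5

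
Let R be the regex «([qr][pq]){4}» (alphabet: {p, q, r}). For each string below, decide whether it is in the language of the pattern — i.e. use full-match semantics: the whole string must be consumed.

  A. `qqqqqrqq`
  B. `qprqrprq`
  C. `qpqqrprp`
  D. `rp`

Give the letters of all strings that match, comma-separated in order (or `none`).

A. `qqqqqrqq` → no match
B. `qprqrprq` → match
C. `qpqqrprp` → match
D. `rp` → no match

B, C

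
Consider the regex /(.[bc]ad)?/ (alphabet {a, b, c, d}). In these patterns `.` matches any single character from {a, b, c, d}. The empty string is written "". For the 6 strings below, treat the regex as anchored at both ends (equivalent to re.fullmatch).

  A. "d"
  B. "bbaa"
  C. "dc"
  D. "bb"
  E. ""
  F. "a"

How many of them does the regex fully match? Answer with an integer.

1

A → no match
B → no match
C → no match
D → no match
E → match
F → no match
Total matched: 1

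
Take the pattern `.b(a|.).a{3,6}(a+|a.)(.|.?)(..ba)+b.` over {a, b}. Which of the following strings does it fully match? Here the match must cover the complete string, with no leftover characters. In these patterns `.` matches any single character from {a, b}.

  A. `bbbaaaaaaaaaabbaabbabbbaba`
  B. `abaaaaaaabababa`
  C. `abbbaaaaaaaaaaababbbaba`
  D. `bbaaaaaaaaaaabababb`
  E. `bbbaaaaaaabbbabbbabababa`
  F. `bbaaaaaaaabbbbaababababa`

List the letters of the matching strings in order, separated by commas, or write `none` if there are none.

A → match
B → match
C → match
D → match
E → match
F → no match

A, B, C, D, E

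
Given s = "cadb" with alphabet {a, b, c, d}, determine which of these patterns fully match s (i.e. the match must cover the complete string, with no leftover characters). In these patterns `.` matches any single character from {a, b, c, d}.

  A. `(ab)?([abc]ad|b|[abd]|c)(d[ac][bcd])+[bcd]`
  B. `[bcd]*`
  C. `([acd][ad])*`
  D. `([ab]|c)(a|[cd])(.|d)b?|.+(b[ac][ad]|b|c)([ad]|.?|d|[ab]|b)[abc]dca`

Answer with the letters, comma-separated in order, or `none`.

A → no match
B → no match
C → no match
D → match

D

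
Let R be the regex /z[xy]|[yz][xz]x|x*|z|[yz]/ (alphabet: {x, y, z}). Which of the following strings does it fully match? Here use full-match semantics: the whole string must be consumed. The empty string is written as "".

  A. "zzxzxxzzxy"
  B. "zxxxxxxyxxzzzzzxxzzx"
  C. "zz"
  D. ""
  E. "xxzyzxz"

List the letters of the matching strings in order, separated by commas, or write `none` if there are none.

A → no match
B → no match
C → no match
D → match
E → no match

D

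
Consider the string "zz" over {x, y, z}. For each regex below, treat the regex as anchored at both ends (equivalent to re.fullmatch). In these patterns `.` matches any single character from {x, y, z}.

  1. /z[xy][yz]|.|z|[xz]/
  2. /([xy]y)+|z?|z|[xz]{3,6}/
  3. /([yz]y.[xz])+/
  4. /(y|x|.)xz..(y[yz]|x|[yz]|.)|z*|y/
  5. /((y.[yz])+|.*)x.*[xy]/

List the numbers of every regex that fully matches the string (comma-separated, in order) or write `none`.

1 → no match
2 → no match
3 → no match
4 → match
5 → no match

4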